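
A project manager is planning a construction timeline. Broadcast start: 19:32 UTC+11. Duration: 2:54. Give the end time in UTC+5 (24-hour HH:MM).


Start: 19:32 in UTC+11
Step 1 - add duration:
  minutes: 32 + 54 = 86 (carry 1h)
  hours: 19 + 2 + 1 = 22
  end in UTC+11: 22:26
Step 2 - convert UTC+11 -> UTC+5:
  offset difference: 5 - (11) = -6 hours
  22 + (-6) = 16 -> mod 24 = 16
Result: 16:26 in UTC+5

16:26


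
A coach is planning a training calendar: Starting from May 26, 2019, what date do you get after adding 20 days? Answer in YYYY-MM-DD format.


Start: 2019-05-26
Adding 20 days
Days remaining in May: 5
After May: 15 days still to add
June 2019 has 30 days, need 15
Result: 2019-06-15

2019-06-15


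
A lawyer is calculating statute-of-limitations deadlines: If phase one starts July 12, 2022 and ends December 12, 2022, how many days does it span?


Start date: 2022-07-12
End date: 2022-12-12
Jul 2022: +20 days
Aug 2022: +31 days
Sep 2022: +30 days
... (3 more months)
Total: 153 days

153


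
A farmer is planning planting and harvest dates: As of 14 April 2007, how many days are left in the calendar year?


Start: April 14, 2007
End: December 31, 2007
Days left in April: 16
May: 31
June: 30
July: 31
August: 31
... plus remaining months
Sum of remaining months: 245
Total: 16 + 245 = 261

261


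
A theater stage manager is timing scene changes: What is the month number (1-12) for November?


Calendar month order:
10. October
11. November <--
12. December
November is month number 11

11


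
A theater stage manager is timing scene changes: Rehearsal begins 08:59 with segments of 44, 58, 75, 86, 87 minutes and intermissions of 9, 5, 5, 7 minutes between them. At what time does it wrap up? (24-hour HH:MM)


Start: 08:59 = 539 min from midnight
  after task 1 (44 min): 09:43
  after break (9 min): 09:52
  after task 2 (58 min): 10:50
  after break (5 min): 10:55
  after task 3 (75 min): 12:10
  after break (5 min): 12:15
  after task 4 (86 min): 13:41
  after break (7 min): 13:48
  after task 5 (87 min): 15:15
Total elapsed: 376 minutes
End time: 15:15

15:15


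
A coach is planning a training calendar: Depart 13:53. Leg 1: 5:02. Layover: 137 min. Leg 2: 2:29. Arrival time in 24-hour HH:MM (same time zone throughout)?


Depart: 13:53
Leg 1: +302 min -> 18:55
Layover: +137 min -> 21:12
Leg 2: +149 min -> 23:41
Total travel: 588 minutes = 9h 48m
Arrival: 23:41

23:41


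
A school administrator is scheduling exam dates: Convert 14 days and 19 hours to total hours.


Days: 14
Extra hours: 19
Hours per day: 24
Days to hours: 14 x 24 = 336
Total: 336 + 19 = 355

355


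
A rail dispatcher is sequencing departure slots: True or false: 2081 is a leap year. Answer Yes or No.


Year: 2081
Divisible by 4? 2081 / 4 = 520.25 -> No
Not divisible by 4, so NOT a leap year

No


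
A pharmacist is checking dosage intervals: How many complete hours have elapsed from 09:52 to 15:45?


Start: 09:52
End: 15:45
Hour difference: 15 - 9 = 6 hours
Minute difference: 45 - 52 = -7 minutes
Total minutes: 353
Complete hours: 353 / 60 = 5 (remainder 53)

5


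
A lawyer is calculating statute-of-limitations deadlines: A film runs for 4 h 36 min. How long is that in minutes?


Hours: 4
Minutes: 36
Convert hours to minutes: 4 x 60 = 240
Add remaining minutes: 240 + 36 = 276

276


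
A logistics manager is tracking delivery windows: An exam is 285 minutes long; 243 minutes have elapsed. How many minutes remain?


Total budget: 285 minutes
Time used: 243 minutes
Remaining: 285 - 243 = 42 minutes
Percent used: 85.3%
Percent remaining: 14.7%

42


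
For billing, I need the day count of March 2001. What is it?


Month: March
Year: 2001
March is a 31-day month
Total: 31 days

31


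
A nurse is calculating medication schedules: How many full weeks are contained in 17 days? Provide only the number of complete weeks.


Total days: 17
Days per week: 7
Division: 17 / 7 = 2 remainder 3
Complete weeks: 2
Remaining days: 3

2


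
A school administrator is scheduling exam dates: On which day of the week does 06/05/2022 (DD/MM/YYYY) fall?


Date: 2022-05-06
January 1, 2022 is a Saturday
Day of year: 126
Offset from Jan 1: 125 days
125 mod 7 = 6
Result: Friday

Friday


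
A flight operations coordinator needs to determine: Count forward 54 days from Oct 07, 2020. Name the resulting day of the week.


Start: 2020-10-07 (Wednesday)
Step 1 - find target date: add 54 days
  2020-10-07 + 54 days = 2020-11-30
Step 2 - day of week:
  54 mod 7 = 5
  Wednesday + 5 days -> Monday
Result: Monday (2020-11-30)

Monday


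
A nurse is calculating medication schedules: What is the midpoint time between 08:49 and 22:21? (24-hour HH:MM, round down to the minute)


Start time: 08:49 = 529 minutes from midnight
End time: 22:21 = 1341 minutes from midnight
Sum: 529 + 1341 = 1870
Midpoint: 1870 / 2 = 935 minutes
Convert: 935 / 60 = 15 hours, 35 minutes
Result: 15:35

15:35


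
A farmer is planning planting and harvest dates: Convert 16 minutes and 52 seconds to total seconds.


Minutes: 16
Extra seconds: 52
Seconds per minute: 60
Minutes to seconds: 16 x 60 = 960
Total: 960 + 52 = 1012

1012


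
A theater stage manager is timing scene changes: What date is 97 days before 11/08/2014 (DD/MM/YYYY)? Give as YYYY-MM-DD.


Start: 2014-08-11
Subtracting 97 days
Days already passed in August: 11
After going back through August: 86 more days to subtract
July 2014: 31 days, 55 remaining
June 2014: 30 days, 25 remaining
May 2014 has 31 days, need 25
Result: 2014-05-06

2014-05-06


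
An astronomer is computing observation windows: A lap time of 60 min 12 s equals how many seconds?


Minutes: 60
Seconds: 12
Convert minutes to seconds: 60 x 60 = 3600
Add remaining seconds: 3600 + 12 = 3612

3612


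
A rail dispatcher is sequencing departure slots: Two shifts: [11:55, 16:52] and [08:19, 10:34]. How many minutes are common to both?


Interval A: [715, 1012] minutes from midnight
Interval B: [499, 634] minutes from midnight
Overlap start = max(715, 499) = 715
Overlap end = min(1012, 634) = 634
End <= start, so the intervals do not overlap: 0 minutes

0


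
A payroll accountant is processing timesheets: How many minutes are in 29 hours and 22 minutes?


Hours: 29
Extra minutes: 22
Minutes per hour: 60
Hours to minutes: 29 x 60 = 1740
Total: 1740 + 22 = 1762

1762


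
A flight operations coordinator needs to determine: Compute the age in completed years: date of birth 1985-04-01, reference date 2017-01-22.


Birth: 1985-04-01
Reference: 2017-01-22
Year difference: 2017 - 1985 = 32
Has birthday (04-01) occurred by 01-22? No
Birthday not yet reached this year -> subtract 1
Age in full years: 31

31


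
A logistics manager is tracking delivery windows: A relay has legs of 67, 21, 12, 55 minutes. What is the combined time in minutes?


Durations: 67, 21, 12, 55
Running sum: 67
+ 21 = 88
+ 12 = 100
+ 55 = 155
Total duration: 155 minutes
That is 2 hours and 35 minutes

155


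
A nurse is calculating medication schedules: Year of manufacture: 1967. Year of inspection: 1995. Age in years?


Birth year: 1967
Current year: 1995
Age = current year - birth year
Age = 1995 - 1967 = 28

28


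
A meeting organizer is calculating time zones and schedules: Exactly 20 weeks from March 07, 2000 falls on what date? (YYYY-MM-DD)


Start: 2000-03-07
Weeks to add: 20
Convert to days: 20 x 7 = 140 days
Add 140 days to 2000-03-07
Result: 2000-07-25

2000-07-25


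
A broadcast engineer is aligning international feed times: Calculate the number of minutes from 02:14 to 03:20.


Start time: 02:14 = 134 minutes from midnight
End time: 03:20 = 200 minutes from midnight
Difference: 200 - 134 = 66 minutes
That is 1 hours and 6 minutes

66


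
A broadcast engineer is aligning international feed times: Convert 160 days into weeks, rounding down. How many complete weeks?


Total days: 160
Days per week: 7
Division: 160 / 7 = 22 remainder 6
Complete weeks: 22
Remaining days: 6

22


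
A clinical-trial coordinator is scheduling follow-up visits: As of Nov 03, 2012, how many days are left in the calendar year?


Start: November 03, 2012
End: December 31, 2012
Days left in November: 27
December: 31
Sum of remaining months: 31
Total: 27 + 31 = 58

58


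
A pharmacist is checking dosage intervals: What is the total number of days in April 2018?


Month: April
Year: 2018
April is a 30-day month
Total: 30 days

30


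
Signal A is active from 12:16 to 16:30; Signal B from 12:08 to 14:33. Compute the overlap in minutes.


Interval A: [736, 990] minutes from midnight
Interval B: [728, 873] minutes from midnight
Overlap start = max(736, 728) = 736
Overlap end = min(990, 873) = 873
Overlap = 873 - 736 = 137 minutes

137


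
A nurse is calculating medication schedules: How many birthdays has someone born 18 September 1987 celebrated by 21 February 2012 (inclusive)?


Birth: 1987-09-18
Reference: 2012-02-21
Year difference: 2012 - 1987 = 25
Has birthday (09-18) occurred by 02-21? No
Birthday not yet reached this year -> subtract 1
Age in full years: 24

24


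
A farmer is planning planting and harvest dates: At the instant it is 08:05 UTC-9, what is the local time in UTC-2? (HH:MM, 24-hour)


Local time: 08:05 at UTC-9 (offset -9h)
Target zone: UTC-2 (offset -2h)
Difference: -2 - (-9) = 7 hours
Calculation: 8 + (7) = 15
Result: 15:05

15:05


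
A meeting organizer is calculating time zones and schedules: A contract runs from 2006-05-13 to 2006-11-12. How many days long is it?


Start date: 2006-05-13
End date: 2006-11-12
May 2006: +19 days
Jun 2006: +30 days
Jul 2006: +31 days
... (4 more months)
Total: 183 days

183


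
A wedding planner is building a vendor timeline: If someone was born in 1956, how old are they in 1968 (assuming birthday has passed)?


Birth year: 1956
Current year: 1968
Age = current year - birth year
Age = 1968 - 1956 = 12

12


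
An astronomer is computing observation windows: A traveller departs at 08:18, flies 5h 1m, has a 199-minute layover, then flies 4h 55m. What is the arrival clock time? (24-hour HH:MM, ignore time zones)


Depart: 08:18
Leg 1: +301 min -> 13:19
Layover: +199 min -> 16:38
Leg 2: +295 min -> 21:33
Total travel: 795 minutes = 13h 15m
Arrival: 21:33

21:33


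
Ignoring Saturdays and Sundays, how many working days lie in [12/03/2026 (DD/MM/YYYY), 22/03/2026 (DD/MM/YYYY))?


Start: 2026-03-12 (Thursday)
End (exclusive): 2026-03-22 (Sunday)
Total calendar days: 10
Full weeks: 10 // 7 = 1 -> 5 weekdays
Remaining 3 days starting on Thursday:
  Thu(w), Fri(w), Sat(-) -> 2 weekdays
Total business days: 5 + 2 = 7

7


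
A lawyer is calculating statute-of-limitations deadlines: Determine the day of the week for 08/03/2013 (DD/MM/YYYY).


Date: 2013-03-08
January 1, 2013 is a Tuesday
Day of year: 67
Offset from Jan 1: 66 days
66 mod 7 = 3
Result: Friday

Friday


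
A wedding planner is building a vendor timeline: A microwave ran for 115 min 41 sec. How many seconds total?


Minutes: 115
Extra seconds: 41
Seconds per minute: 60
Minutes to seconds: 115 x 60 = 6900
Total: 6900 + 41 = 6941

6941


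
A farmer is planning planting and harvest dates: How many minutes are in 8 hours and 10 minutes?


Hours: 8
Minutes: 10
Convert hours to minutes: 8 x 60 = 480
Add remaining minutes: 480 + 10 = 490

490


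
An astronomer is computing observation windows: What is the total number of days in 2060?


Year: 2060
Check leap year rules:
Divisible by 4? Yes
Divisible by 100? No
2060 is a leap year
Days: 366

366


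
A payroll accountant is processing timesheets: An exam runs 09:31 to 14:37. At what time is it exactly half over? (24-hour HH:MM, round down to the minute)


Start time: 09:31 = 571 minutes from midnight
End time: 14:37 = 877 minutes from midnight
Sum: 571 + 877 = 1448
Midpoint: 1448 / 2 = 724 minutes
Convert: 724 / 60 = 12 hours, 4 minutes
Result: 12:04

12:04


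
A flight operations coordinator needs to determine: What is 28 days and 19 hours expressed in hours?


Days: 28
Extra hours: 19
Hours per day: 24
Days to hours: 28 x 24 = 672
Total: 672 + 19 = 691

691


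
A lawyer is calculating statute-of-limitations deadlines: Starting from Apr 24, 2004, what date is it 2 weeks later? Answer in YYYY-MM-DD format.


Start: 2004-04-24
Weeks to add: 2
Convert to days: 2 x 7 = 14 days
Add 14 days to 2004-04-24
Result: 2004-05-08

2004-05-08


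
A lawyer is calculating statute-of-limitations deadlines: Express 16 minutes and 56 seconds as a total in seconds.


Minutes: 16
Seconds: 56
Convert minutes to seconds: 16 x 60 = 960
Add remaining seconds: 960 + 56 = 1016

1016


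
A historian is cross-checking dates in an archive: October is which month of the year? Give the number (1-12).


Calendar month order:
9. September
10. October <--
11. November
October is month number 10

10


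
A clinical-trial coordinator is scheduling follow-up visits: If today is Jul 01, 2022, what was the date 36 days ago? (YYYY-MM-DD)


Start: 2022-07-01
Subtracting 36 days
Days already passed in July: 1
After going back through July: 35 more days to subtract
June 2022: 30 days, 5 remaining
May 2022 has 31 days, need 5
Result: 2022-05-26

2022-05-26


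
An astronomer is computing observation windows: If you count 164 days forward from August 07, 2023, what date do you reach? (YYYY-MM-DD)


Start: 2023-08-07
Adding 164 days
Days remaining in August: 24
After August: 140 days still to add
September 2023: 30 days, 110 remaining
October 2023: 31 days, 79 remaining
November 2023: 30 days, 49 remaining
December 2023: 31 days, 18 remaining
Result: 2024-01-18

2024-01-18


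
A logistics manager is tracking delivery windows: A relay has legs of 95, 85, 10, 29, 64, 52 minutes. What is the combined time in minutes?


Durations: 95, 85, 10, 29, 64, 52
Running sum: 95
+ 85 = 180
+ 10 = 190
+ 29 = 219
+ 64 = 283
+ 52 = 335
Total duration: 335 minutes
That is 5 hours and 35 minutes

335


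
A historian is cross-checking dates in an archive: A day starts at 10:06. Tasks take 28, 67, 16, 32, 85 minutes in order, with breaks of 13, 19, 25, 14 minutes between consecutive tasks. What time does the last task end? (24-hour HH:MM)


Start: 10:06 = 606 min from midnight
  after task 1 (28 min): 10:34
  after break (13 min): 10:47
  after task 2 (67 min): 11:54
  after break (19 min): 12:13
  after task 3 (16 min): 12:29
  after break (25 min): 12:54
  after task 4 (32 min): 13:26
  after break (14 min): 13:40
  after task 5 (85 min): 15:05
Total elapsed: 299 minutes
End time: 15:05

15:05


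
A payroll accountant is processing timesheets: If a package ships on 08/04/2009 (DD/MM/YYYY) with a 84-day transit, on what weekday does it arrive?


Start: 2009-04-08 (Wednesday)
Step 1 - find target date: add 84 days
  2009-04-08 + 84 days = 2009-07-01
Step 2 - day of week:
  84 mod 7 = 0
  Wednesday + 0 days -> Wednesday
Result: Wednesday (2009-07-01)

Wednesday


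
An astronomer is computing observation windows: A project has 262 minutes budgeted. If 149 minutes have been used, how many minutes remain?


Total budget: 262 minutes
Time used: 149 minutes
Remaining: 262 - 149 = 113 minutes
Percent used: 56.9%
Percent remaining: 43.1%

113


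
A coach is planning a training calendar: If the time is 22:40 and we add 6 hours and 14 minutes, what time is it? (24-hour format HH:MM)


Start time: 22:40
Adding: 6 hours 14 minutes
Minutes: 40 + 14 = 54
Hours: 22 + 6 + 0 = 28
Hour wraparound: 28 mod 24 = 4
Result: 04:54

04:54


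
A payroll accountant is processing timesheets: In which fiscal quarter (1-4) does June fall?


Month: June (month 6)
Q1: January-March (months 1-3)
Q2: April-June (months 4-6)
Q3: July-September (months 7-9)
Q4: October-December (months 10-12)
Month 6 falls in Q2

2


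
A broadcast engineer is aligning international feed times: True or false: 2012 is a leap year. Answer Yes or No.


Year: 2012
Divisible by 4? 2012 / 4 = 503.0 -> Yes
Divisible by 100? 2012 / 100 = 20.12 -> No
Divisible by 4 but not 100, so it IS a leap year

Yes


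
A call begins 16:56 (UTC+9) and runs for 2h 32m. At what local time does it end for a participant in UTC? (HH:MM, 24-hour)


Start: 16:56 in UTC+9
Step 1 - add duration:
  minutes: 56 + 32 = 88 (carry 1h)
  hours: 16 + 2 + 1 = 19
  end in UTC+9: 19:28
Step 2 - convert UTC+9 -> UTC:
  offset difference: 0 - (9) = -9 hours
  19 + (-9) = 10 -> mod 24 = 10
Result: 10:28 in UTC

10:28


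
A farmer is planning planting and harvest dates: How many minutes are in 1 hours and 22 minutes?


Hours: 1
Extra minutes: 22
Minutes per hour: 60
Hours to minutes: 1 x 60 = 60
Total: 60 + 22 = 82

82


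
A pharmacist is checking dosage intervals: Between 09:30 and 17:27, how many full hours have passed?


Start: 09:30
End: 17:27
Hour difference: 17 - 9 = 8 hours
Minute difference: 27 - 30 = -3 minutes
Total minutes: 477
Complete hours: 477 / 60 = 7 (remainder 57)

7


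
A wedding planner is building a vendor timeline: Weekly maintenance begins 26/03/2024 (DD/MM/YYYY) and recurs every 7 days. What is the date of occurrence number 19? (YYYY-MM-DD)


First occurrence: 2024-03-26 (occurrence 1)
Each occurrence is 7 days after the previous.
Occurrence 19 is 18 weeks after the first.
18 weeks = 126 days
2024-03-26 + 126 days = 2024-07-30

2024-07-30


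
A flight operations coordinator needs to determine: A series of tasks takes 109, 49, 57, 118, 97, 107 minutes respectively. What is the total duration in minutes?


Durations: 109, 49, 57, 118, 97, 107
Running sum: 109
+ 49 = 158
+ 57 = 215
+ 118 = 333
+ 97 = 430
+ 107 = 537
Total duration: 537 minutes
That is 8 hours and 57 minutes

537


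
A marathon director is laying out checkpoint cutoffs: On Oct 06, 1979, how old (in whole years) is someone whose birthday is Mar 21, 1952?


Birth: 1952-03-21
Reference: 1979-10-06
Year difference: 1979 - 1952 = 27
Has birthday (03-21) occurred by 10-06? Yes
Age in full years: 27

27


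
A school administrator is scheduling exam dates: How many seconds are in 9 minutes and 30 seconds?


Minutes: 9
Seconds: 30
Convert minutes to seconds: 9 x 60 = 540
Add remaining seconds: 540 + 30 = 570

570


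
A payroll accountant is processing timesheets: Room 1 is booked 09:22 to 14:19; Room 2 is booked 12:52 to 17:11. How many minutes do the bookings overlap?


Interval A: [562, 859] minutes from midnight
Interval B: [772, 1031] minutes from midnight
Overlap start = max(562, 772) = 772
Overlap end = min(859, 1031) = 859
Overlap = 859 - 772 = 87 minutes

87


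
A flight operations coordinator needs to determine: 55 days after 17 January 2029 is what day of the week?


Start: 2029-01-17 (Wednesday)
Step 1 - find target date: add 55 days
  2029-01-17 + 55 days = 2029-03-13
Step 2 - day of week:
  55 mod 7 = 6
  Wednesday + 6 days -> Tuesday
Result: Tuesday (2029-03-13)

Tuesday


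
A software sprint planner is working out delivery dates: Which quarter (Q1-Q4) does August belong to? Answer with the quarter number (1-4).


Month: August (month 8)
Q1: January-March (months 1-3)
Q2: April-June (months 4-6)
Q3: July-September (months 7-9)
Q4: October-December (months 10-12)
Month 8 falls in Q3

3


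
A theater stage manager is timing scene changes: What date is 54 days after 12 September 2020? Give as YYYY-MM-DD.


Start: 2020-09-12
Adding 54 days
Days remaining in September: 18
After September: 36 days still to add
October 2020: 31 days, 5 remaining
November 2020 has 30 days, need 5
Result: 2020-11-05

2020-11-05


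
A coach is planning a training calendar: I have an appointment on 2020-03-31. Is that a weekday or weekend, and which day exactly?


Date: 2020-03-31
January 1, 2020 is a Wednesday
Day of year: 91
Offset from Jan 1: 90 days
90 mod 7 = 6
Result: Tuesday

Tuesday


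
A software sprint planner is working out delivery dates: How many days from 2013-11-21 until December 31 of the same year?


Start: November 21, 2013
End: December 31, 2013
Days left in November: 9
December: 31
Sum of remaining months: 31
Total: 9 + 31 = 40

40


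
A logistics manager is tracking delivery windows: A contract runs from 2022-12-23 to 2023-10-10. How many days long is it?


Start date: 2022-12-23
End date: 2023-10-10
Dec 2022: +9 days
Jan 2023: +31 days
Feb 2023: +28 days
... (8 more months)
Total: 291 days

291


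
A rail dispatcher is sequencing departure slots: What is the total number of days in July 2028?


Month: July
Year: 2028
July is a 31-day month
Total: 31 days

31


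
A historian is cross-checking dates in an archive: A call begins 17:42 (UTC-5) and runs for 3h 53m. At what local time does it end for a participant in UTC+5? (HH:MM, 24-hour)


Start: 17:42 in UTC-5
Step 1 - add duration:
  minutes: 42 + 53 = 95 (carry 1h)
  hours: 17 + 3 + 1 = 21
  end in UTC-5: 21:35
Step 2 - convert UTC-5 -> UTC+5:
  offset difference: 5 - (-5) = 10 hours
  21 + (10) = 31 -> mod 24 = 7
Result: 07:35 in UTC+5

07:35


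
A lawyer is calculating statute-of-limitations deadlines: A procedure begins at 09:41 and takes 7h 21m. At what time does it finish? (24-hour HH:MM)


Start time: 09:41
Adding: 7 hours 21 minutes
Minutes: 41 + 21 = 62
Minute overflow: 62 >= 60, so carry 1 hour, minutes = 2
Hours: 9 + 7 + 1 = 17
Result: 17:02

17:02


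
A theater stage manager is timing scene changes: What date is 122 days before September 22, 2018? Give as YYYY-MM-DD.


Start: 2018-09-22
Subtracting 122 days
Days already passed in September: 22
After going back through September: 100 more days to subtract
August 2018: 31 days, 69 remaining
July 2018: 31 days, 38 remaining
June 2018: 30 days, 8 remaining
May 2018 has 31 days, need 8
Result: 2018-05-23

2018-05-23


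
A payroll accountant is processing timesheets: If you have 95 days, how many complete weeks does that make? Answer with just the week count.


Total days: 95
Days per week: 7
Division: 95 / 7 = 13 remainder 4
Complete weeks: 13
Remaining days: 4

13


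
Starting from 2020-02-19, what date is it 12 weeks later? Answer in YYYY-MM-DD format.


Start: 2020-02-19
Weeks to add: 12
Convert to days: 12 x 7 = 84 days
Add 84 days to 2020-02-19
Result: 2020-05-13

2020-05-13


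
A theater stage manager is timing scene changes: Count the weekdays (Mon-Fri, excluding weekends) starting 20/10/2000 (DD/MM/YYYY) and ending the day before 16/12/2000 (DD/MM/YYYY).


Start: 2000-10-20 (Friday)
End (exclusive): 2000-12-16 (Saturday)
Total calendar days: 57
Full weeks: 57 // 7 = 8 -> 40 weekdays
Remaining 1 days starting on Friday:
  Fri(w) -> 1 weekdays
Total business days: 40 + 1 = 41

41


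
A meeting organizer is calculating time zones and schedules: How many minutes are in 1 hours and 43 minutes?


Hours: 1
Minutes: 43
Convert hours to minutes: 1 x 60 = 60
Add remaining minutes: 60 + 43 = 103

103


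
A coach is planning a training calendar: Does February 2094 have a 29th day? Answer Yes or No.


Year: 2094
Divisible by 4? 2094 / 4 = 523.5 -> No
Not divisible by 4, so NOT a leap year

No


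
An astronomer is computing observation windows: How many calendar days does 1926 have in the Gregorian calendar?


Year: 1926
Check leap year rules:
Divisible by 4? No
1926 is not a leap year
Days: 365

365


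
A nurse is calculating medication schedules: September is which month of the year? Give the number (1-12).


Calendar month order:
8. August
9. September <--
10. October
September is month number 9

9


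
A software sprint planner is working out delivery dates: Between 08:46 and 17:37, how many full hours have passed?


Start: 08:46
End: 17:37
Hour difference: 17 - 8 = 9 hours
Minute difference: 37 - 46 = -9 minutes
Total minutes: 531
Complete hours: 531 / 60 = 8 (remainder 51)

8


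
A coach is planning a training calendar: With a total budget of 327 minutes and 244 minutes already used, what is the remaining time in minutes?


Total budget: 327 minutes
Time used: 244 minutes
Remaining: 327 - 244 = 83 minutes
Percent used: 74.6%
Percent remaining: 25.4%

83


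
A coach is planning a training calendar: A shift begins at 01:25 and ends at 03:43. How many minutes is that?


Start time: 01:25 = 85 minutes from midnight
End time: 03:43 = 223 minutes from midnight
Difference: 223 - 85 = 138 minutes
That is 2 hours and 18 minutes

138


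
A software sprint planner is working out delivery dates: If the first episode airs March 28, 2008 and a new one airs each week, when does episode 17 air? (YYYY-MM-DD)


First occurrence: 2008-03-28 (occurrence 1)
Each occurrence is 7 days after the previous.
Occurrence 17 is 16 weeks after the first.
16 weeks = 112 days
2008-03-28 + 112 days = 2008-07-18

2008-07-18


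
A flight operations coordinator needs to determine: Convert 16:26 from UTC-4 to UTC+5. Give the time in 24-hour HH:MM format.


Local time: 16:26 at UTC-4 (offset -4h)
Target zone: UTC+5 (offset 5h)
Difference: 5 - (-4) = 9 hours
Calculation: 16 + (9) = 25
Wraparound: (25) mod 24 = 1
Result: 01:26

01:26


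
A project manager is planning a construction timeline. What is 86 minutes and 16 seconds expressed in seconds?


Minutes: 86
Extra seconds: 16
Seconds per minute: 60
Minutes to seconds: 86 x 60 = 5160
Total: 5160 + 16 = 5176

5176


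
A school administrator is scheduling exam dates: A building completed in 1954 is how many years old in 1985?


Birth year: 1954
Current year: 1985
Age = current year - birth year
Age = 1985 - 1954 = 31

31


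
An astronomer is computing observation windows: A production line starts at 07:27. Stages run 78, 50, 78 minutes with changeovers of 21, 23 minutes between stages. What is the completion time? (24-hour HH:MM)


Start: 07:27 = 447 min from midnight
  after task 1 (78 min): 08:45
  after break (21 min): 09:06
  after task 2 (50 min): 09:56
  after break (23 min): 10:19
  after task 3 (78 min): 11:37
Total elapsed: 250 minutes
End time: 11:37

11:37


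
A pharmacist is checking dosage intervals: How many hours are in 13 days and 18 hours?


Days: 13
Extra hours: 18
Hours per day: 24
Days to hours: 13 x 24 = 312
Total: 312 + 18 = 330

330


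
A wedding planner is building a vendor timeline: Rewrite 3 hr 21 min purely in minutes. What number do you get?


Hours: 3
Extra minutes: 21
Minutes per hour: 60
Hours to minutes: 3 x 60 = 180
Total: 180 + 21 = 201

201


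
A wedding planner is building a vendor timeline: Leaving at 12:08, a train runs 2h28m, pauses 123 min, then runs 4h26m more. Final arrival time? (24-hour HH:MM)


Depart: 12:08
Leg 1: +148 min -> 14:36
Layover: +123 min -> 16:39
Leg 2: +266 min -> 21:05
Total travel: 537 minutes = 8h 57m
Arrival: 21:05

21:05


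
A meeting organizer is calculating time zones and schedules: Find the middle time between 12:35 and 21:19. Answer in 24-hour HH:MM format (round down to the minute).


Start time: 12:35 = 755 minutes from midnight
End time: 21:19 = 1279 minutes from midnight
Sum: 755 + 1279 = 2034
Midpoint: 2034 / 2 = 1017 minutes
Convert: 1017 / 60 = 16 hours, 57 minutes
Result: 16:57

16:57


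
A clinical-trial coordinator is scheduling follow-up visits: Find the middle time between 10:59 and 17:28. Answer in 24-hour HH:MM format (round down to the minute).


Start time: 10:59 = 659 minutes from midnight
End time: 17:28 = 1048 minutes from midnight
Sum: 659 + 1048 = 1707
Midpoint: 1707 / 2 = 853 minutes
Convert: 853 / 60 = 14 hours, 13 minutes
Result: 14:13

14:13


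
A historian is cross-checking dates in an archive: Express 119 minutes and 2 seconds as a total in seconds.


Minutes: 119
Seconds: 2
Convert minutes to seconds: 119 x 60 = 7140
Add remaining seconds: 7140 + 2 = 7142

7142


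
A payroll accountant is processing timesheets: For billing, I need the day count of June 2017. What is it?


Month: June
Year: 2017
June is a 30-day month
Total: 30 days

30


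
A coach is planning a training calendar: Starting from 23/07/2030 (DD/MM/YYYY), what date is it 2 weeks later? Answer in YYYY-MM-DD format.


Start: 2030-07-23
Weeks to add: 2
Convert to days: 2 x 7 = 14 days
Add 14 days to 2030-07-23
Result: 2030-08-06

2030-08-06


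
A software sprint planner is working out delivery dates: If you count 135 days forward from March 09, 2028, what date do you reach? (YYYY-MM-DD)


Start: 2028-03-09
Adding 135 days
Days remaining in March: 22
After March: 113 days still to add
April 2028: 30 days, 83 remaining
May 2028: 31 days, 52 remaining
June 2028: 30 days, 22 remaining
July 2028 has 31 days, need 22
Result: 2028-07-22

2028-07-22


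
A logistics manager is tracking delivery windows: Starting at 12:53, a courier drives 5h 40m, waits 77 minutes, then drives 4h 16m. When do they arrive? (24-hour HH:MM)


Depart: 12:53
Leg 1: +340 min -> 18:33
Layover: +77 min -> 19:50
Leg 2: +256 min -> 00:06
Total travel: 673 minutes = 11h 13m
Arrival: 00:06

00:06


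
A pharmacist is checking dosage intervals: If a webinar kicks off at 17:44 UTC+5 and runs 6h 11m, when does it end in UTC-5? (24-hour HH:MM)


Start: 17:44 in UTC+5
Step 1 - add duration:
  minutes: 44 + 11 = 55
  hours: 17 + 6 + 0 = 23
  end in UTC+5: 23:55
Step 2 - convert UTC+5 -> UTC-5:
  offset difference: -5 - (5) = -10 hours
  23 + (-10) = 13 -> mod 24 = 13
Result: 13:55 in UTC-5

13:55


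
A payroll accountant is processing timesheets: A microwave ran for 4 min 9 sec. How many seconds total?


Minutes: 4
Extra seconds: 9
Seconds per minute: 60
Minutes to seconds: 4 x 60 = 240
Total: 240 + 9 = 249

249


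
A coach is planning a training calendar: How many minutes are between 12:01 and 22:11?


Start time: 12:01 = 721 minutes from midnight
End time: 22:11 = 1331 minutes from midnight
Difference: 1331 - 721 = 610 minutes
That is 10 hours and 10 minutes

610


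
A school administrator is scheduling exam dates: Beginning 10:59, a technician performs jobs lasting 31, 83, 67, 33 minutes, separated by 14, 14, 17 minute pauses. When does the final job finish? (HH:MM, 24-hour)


Start: 10:59 = 659 min from midnight
  after task 1 (31 min): 11:30
  after break (14 min): 11:44
  after task 2 (83 min): 13:07
  after break (14 min): 13:21
  after task 3 (67 min): 14:28
  after break (17 min): 14:45
  after task 4 (33 min): 15:18
Total elapsed: 259 minutes
End time: 15:18

15:18


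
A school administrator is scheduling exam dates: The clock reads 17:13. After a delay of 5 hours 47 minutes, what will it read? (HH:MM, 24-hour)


Start time: 17:13
Adding: 5 hours 47 minutes
Minutes: 13 + 47 = 60
Minute overflow: 60 >= 60, so carry 1 hour, minutes = 0
Hours: 17 + 5 + 1 = 23
Result: 23:00

23:00


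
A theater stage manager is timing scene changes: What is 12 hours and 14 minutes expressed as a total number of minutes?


Hours: 12
Minutes: 14
Convert hours to minutes: 12 x 60 = 720
Add remaining minutes: 720 + 14 = 734

734


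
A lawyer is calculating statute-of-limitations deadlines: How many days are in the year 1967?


Year: 1967
Check leap year rules:
Divisible by 4? No
1967 is not a leap year
Days: 365

365


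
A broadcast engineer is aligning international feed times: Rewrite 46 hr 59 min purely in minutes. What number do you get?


Hours: 46
Extra minutes: 59
Minutes per hour: 60
Hours to minutes: 46 x 60 = 2760
Total: 2760 + 59 = 2819

2819


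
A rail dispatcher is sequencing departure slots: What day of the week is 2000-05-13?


Date: 2000-05-13
January 1, 2000 is a Saturday
Day of year: 134
Offset from Jan 1: 133 days
133 mod 7 = 0
Result: Saturday

Saturday


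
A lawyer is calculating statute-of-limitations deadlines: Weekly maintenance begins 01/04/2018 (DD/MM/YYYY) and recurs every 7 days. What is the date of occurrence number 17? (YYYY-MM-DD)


First occurrence: 2018-04-01 (occurrence 1)
Each occurrence is 7 days after the previous.
Occurrence 17 is 16 weeks after the first.
16 weeks = 112 days
2018-04-01 + 112 days = 2018-07-22

2018-07-22


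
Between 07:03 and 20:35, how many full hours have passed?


Start: 07:03
End: 20:35
Hour difference: 20 - 7 = 13 hours
Minute difference: 35 - 3 = 32 minutes
Total minutes: 812
Complete hours: 812 / 60 = 13 (remainder 32)

13


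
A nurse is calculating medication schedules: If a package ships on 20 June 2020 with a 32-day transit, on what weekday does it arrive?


Start: 2020-06-20 (Saturday)
Step 1 - find target date: add 32 days
  2020-06-20 + 32 days = 2020-07-22
Step 2 - day of week:
  32 mod 7 = 4
  Saturday + 4 days -> Wednesday
Result: Wednesday (2020-07-22)

Wednesday


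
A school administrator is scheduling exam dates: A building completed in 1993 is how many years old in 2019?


Birth year: 1993
Current year: 2019
Age = current year - birth year
Age = 2019 - 1993 = 26

26


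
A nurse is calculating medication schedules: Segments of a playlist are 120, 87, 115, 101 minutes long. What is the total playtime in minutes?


Durations: 120, 87, 115, 101
Running sum: 120
+ 87 = 207
+ 115 = 322
+ 101 = 423
Total duration: 423 minutes
That is 7 hours and 3 minutes

423


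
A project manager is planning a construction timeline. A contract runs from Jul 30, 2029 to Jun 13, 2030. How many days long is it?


Start date: 2029-07-30
End date: 2030-06-13
Jul 2029: +2 days
Aug 2029: +31 days
Sep 2029: +30 days
... (9 more months)
Total: 318 days

318


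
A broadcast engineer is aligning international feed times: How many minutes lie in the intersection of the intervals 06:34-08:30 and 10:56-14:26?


Interval A: [394, 510] minutes from midnight
Interval B: [656, 866] minutes from midnight
Overlap start = max(394, 656) = 656
Overlap end = min(510, 866) = 510
End <= start, so the intervals do not overlap: 0 minutes

0


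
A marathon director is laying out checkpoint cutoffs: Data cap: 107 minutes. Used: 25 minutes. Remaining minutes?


Total budget: 107 minutes
Time used: 25 minutes
Remaining: 107 - 25 = 82 minutes
Percent used: 23.4%
Percent remaining: 76.6%

82


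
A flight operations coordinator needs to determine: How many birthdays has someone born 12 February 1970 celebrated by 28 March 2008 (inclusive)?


Birth: 1970-02-12
Reference: 2008-03-28
Year difference: 2008 - 1970 = 38
Has birthday (02-12) occurred by 03-28? Yes
Age in full years: 38

38


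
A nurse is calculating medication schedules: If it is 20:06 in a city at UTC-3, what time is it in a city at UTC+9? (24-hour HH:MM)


Local time: 20:06 at UTC-3 (offset -3h)
Target zone: UTC+9 (offset 9h)
Difference: 9 - (-3) = 12 hours
Calculation: 20 + (12) = 32
Wraparound: (32) mod 24 = 8
Result: 08:06

08:06


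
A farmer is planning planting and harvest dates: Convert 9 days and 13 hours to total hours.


Days: 9
Extra hours: 13
Hours per day: 24
Days to hours: 9 x 24 = 216
Total: 216 + 13 = 229

229


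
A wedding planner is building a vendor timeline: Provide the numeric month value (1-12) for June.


Calendar month order:
5. May
6. June <--
7. July
June is month number 6

6


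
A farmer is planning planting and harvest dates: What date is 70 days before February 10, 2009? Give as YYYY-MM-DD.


Start: 2009-02-10
Subtracting 70 days
Days already passed in February: 10
After going back through February: 60 more days to subtract
January 2009: 31 days, 29 remaining
December 2008 has 31 days, need 29
Result: 2008-12-02

2008-12-02


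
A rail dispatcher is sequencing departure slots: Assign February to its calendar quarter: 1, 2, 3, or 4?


Month: February (month 2)
Q1: January-March (months 1-3)
Q2: April-June (months 4-6)
Q3: July-September (months 7-9)
Q4: October-December (months 10-12)
Month 2 falls in Q1

1


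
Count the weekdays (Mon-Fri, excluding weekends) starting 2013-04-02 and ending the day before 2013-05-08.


Start: 2013-04-02 (Tuesday)
End (exclusive): 2013-05-08 (Wednesday)
Total calendar days: 36
Full weeks: 36 // 7 = 5 -> 25 weekdays
Remaining 1 days starting on Tuesday:
  Tue(w) -> 1 weekdays
Total business days: 25 + 1 = 26

26


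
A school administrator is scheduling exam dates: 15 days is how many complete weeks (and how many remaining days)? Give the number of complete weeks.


Total days: 15
Days per week: 7
Division: 15 / 7 = 2 remainder 1
Complete weeks: 2
Remaining days: 1

2


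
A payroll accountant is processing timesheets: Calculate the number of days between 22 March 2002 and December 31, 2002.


Start: March 22, 2002
End: December 31, 2002
Days left in March: 9
April: 30
May: 31
June: 30
July: 31
... plus remaining months
Sum of remaining months: 275
Total: 9 + 275 = 284

284


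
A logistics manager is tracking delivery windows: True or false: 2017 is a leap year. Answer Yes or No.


Year: 2017
Divisible by 4? 2017 / 4 = 504.25 -> No
Not divisible by 4, so NOT a leap year

No


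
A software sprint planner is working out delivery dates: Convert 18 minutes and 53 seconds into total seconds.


Minutes: 18
Seconds: 53
Convert minutes to seconds: 18 x 60 = 1080
Add remaining seconds: 1080 + 53 = 1133

1133


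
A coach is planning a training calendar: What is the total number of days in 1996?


Year: 1996
Check leap year rules:
Divisible by 4? Yes
Divisible by 100? No
1996 is a leap year
Days: 366

366


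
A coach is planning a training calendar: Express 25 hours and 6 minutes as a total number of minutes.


Hours: 25
Extra minutes: 6
Minutes per hour: 60
Hours to minutes: 25 x 60 = 1500
Total: 1500 + 6 = 1506

1506


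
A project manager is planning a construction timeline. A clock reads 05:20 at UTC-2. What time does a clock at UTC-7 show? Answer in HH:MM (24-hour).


Local time: 05:20 at UTC-2 (offset -2h)
Target zone: UTC-7 (offset -7h)
Difference: -7 - (-2) = -5 hours
Calculation: 5 + (-5) = 0
Result: 00:20

00:20


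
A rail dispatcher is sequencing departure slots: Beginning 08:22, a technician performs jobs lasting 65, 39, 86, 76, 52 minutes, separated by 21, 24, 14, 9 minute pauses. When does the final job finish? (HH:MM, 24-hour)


Start: 08:22 = 502 min from midnight
  after task 1 (65 min): 09:27
  after break (21 min): 09:48
  after task 2 (39 min): 10:27
  after break (24 min): 10:51
  after task 3 (86 min): 12:17
  after break (14 min): 12:31
  after task 4 (76 min): 13:47
  after break (9 min): 13:56
  after task 5 (52 min): 14:48
Total elapsed: 386 minutes
End time: 14:48

14:48


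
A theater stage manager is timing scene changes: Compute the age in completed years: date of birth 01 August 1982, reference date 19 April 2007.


Birth: 1982-08-01
Reference: 2007-04-19
Year difference: 2007 - 1982 = 25
Has birthday (08-01) occurred by 04-19? No
Birthday not yet reached this year -> subtract 1
Age in full years: 24

24


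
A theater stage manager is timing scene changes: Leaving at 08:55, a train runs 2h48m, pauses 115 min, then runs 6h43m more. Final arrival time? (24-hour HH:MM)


Depart: 08:55
Leg 1: +168 min -> 11:43
Layover: +115 min -> 13:38
Leg 2: +403 min -> 20:21
Total travel: 686 minutes = 11h 26m
Arrival: 20:21

20:21


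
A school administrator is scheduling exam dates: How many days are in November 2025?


Month: November
Year: 2025
November is a 30-day month
Total: 30 days

30


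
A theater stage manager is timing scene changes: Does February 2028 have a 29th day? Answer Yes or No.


Year: 2028
Divisible by 4? 2028 / 4 = 507.0 -> Yes
Divisible by 100? 2028 / 100 = 20.28 -> No
Divisible by 4 but not 100, so it IS a leap year

Yes


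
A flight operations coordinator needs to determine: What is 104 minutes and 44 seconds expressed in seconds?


Minutes: 104
Extra seconds: 44
Seconds per minute: 60
Minutes to seconds: 104 x 60 = 6240
Total: 6240 + 44 = 6284

6284
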